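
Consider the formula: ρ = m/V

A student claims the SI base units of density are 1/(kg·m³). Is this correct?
Units of each symbol in ρ = m/V:
  m (mass): kg
  V (volume): m³  → in the denominator, contributes 1/m³

Multiplying the contributions: [kg] · [1/m³]
Adding exponents of each base unit: kg: 1, m: -3
SI base units of density: kg/m³

The claimed units 1/(kg·m³) (exponents kg: -1, m: -3) do not match the derived units kg/m³ (exponents kg: 1, m: -3), so the claim is incorrect.

Answer: No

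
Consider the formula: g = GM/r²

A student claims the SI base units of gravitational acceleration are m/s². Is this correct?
Units of each symbol in g = GM/r²:
  G (gravitational constant): m³/(kg·s²)
  M (mass): kg
  r (distance): m  → to the power 2 in the denominator, contributes 1/m²

Multiplying the contributions: [m³/(kg·s²)] · [kg] · [1/m²]
Adding exponents of each base unit: m: 1, s: -2
SI base units of gravitational acceleration: m/s²

The claimed units m/s² match the derived units, so the claim is correct.

Answer: Yes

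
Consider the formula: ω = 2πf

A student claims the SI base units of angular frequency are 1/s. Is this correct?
Units of each symbol in ω = 2πf:
  f (frequency): 1/s
  The factor 2π is dimensionless.

Multiplying the contributions: [1/s]
Adding exponents of each base unit: s: -1
SI base units of angular frequency: 1/s

The claimed units 1/s match the derived units, so the claim is correct.

Answer: Yes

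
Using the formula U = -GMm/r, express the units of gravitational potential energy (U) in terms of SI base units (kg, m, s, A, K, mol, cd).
Units of each symbol in U = -GMm/r:
  G (gravitational constant): m³/(kg·s²)
  M (mass): kg
  m (mass): kg
  r (distance): m  → in the denominator, contributes 1/m
  The minus sign does not affect the units.

Multiplying the contributions: [m³/(kg·s²)] · [kg] · [kg] · [1/m]
Adding exponents of each base unit: kg: 1, m: 2, s: -2
SI base units of gravitational potential energy: kg·m²/s²

Answer: kg·m²/s²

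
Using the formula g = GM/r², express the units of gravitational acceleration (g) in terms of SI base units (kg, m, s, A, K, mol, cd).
Units of each symbol in g = GM/r²:
  G (gravitational constant): m³/(kg·s²)
  M (mass): kg
  r (distance): m  → to the power 2 in the denominator, contributes 1/m²

Multiplying the contributions: [m³/(kg·s²)] · [kg] · [1/m²]
Adding exponents of each base unit: m: 1, s: -2
SI base units of gravitational acceleration: m/s²

Answer: m/s²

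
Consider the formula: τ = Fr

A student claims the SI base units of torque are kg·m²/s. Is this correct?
Units of each symbol in τ = Fr:
  F (force): kg·m/s²
  r (lever arm): m

Multiplying the contributions: [kg·m/s²] · [m]
Adding exponents of each base unit: kg: 1, m: 2, s: -2
SI base units of torque: kg·m²/s²

The claimed units kg·m²/s (exponents kg: 1, m: 2, s: -1) do not match the derived units kg·m²/s² (exponents kg: 1, m: 2, s: -2), so the claim is incorrect.

Answer: No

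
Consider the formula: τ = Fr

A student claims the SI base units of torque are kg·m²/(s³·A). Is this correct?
Units of each symbol in τ = Fr:
  F (force): kg·m/s²
  r (lever arm): m

Multiplying the contributions: [kg·m/s²] · [m]
Adding exponents of each base unit: kg: 1, m: 2, s: -2
SI base units of torque: kg·m²/s²

The claimed units kg·m²/(s³·A) (exponents kg: 1, m: 2, s: -3, A: -1) do not match the derived units kg·m²/s² (exponents kg: 1, m: 2, s: -2), so the claim is incorrect.

Answer: No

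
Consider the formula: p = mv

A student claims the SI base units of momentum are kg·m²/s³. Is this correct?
Units of each symbol in p = mv:
  m (mass): kg
  v (velocity): m/s

Multiplying the contributions: [kg] · [m/s]
Adding exponents of each base unit: kg: 1, m: 1, s: -1
SI base units of momentum: kg·m/s

The claimed units kg·m²/s³ (exponents kg: 1, m: 2, s: -3) do not match the derived units kg·m/s (exponents kg: 1, m: 1, s: -1), so the claim is incorrect.

Answer: No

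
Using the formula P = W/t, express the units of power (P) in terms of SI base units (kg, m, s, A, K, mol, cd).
Units of each symbol in P = W/t:
  W (work): kg·m²/s²
  t (time): s  → in the denominator, contributes 1/s

Multiplying the contributions: [kg·m²/s²] · [1/s]
Adding exponents of each base unit: kg: 1, m: 2, s: -3
SI base units of power: kg·m²/s³

Answer: kg·m²/s³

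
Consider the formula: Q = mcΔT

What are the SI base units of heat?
Units of each symbol in Q = mcΔT:
  m (mass): kg
  c (specific heat capacity, in J/(kg·K)): m²/(s²·K)
  ΔT (temperature change): K

Multiplying the contributions: [kg] · [m²/(s²·K)] · [K]
Adding exponents of each base unit: kg: 1, m: 2, s: -2
SI base units of heat: kg·m²/s²

Answer: kg·m²/s²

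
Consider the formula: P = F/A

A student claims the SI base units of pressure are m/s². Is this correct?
Units of each symbol in P = F/A:
  F (force): kg·m/s²
  A (area): m²  → in the denominator, contributes 1/m²

Multiplying the contributions: [kg·m/s²] · [1/m²]
Adding exponents of each base unit: kg: 1, m: -1, s: -2
SI base units of pressure: kg/(m·s²)

The claimed units m/s² (exponents m: 1, s: -2) do not match the derived units kg/(m·s²) (exponents kg: 1, m: -1, s: -2), so the claim is incorrect.

Answer: No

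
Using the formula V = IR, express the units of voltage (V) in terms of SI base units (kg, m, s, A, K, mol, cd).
Units of each symbol in V = IR:
  I (current): A
  R (resistance, in ohms): kg·m²/(s³·A²)

Multiplying the contributions: [A] · [kg·m²/(s³·A²)]
Adding exponents of each base unit: kg: 1, m: 2, s: -3, A: -1
SI base units of voltage: kg·m²/(s³·A)

Answer: kg·m²/(s³·A)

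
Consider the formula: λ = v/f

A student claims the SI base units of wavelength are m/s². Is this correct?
Units of each symbol in λ = v/f:
  v (wave speed): m/s
  f (frequency): 1/s  → in the denominator, contributes s

Multiplying the contributions: [m/s] · [s]
Adding exponents of each base unit: m: 1
SI base units of wavelength: m

The claimed units m/s² (exponents m: 1, s: -2) do not match the derived units m (exponents m: 1), so the claim is incorrect.

Answer: No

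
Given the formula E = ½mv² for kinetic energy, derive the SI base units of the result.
Units of each symbol in E = ½mv²:
  m (mass): kg
  v (speed): m/s  → to the power 2, contributes m²/s²
  The factor ½ is dimensionless.

Multiplying the contributions: [kg] · [m²/s²]
Adding exponents of each base unit: kg: 1, m: 2, s: -2
SI base units of kinetic energy: kg·m²/s²

Answer: kg·m²/s²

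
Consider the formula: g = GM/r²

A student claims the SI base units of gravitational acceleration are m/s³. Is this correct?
Units of each symbol in g = GM/r²:
  G (gravitational constant): m³/(kg·s²)
  M (mass): kg
  r (distance): m  → to the power 2 in the denominator, contributes 1/m²

Multiplying the contributions: [m³/(kg·s²)] · [kg] · [1/m²]
Adding exponents of each base unit: m: 1, s: -2
SI base units of gravitational acceleration: m/s²

The claimed units m/s³ (exponents m: 1, s: -3) do not match the derived units m/s² (exponents m: 1, s: -2), so the claim is incorrect.

Answer: No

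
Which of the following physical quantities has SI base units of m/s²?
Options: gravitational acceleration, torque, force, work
Checking the SI base units of each option:
  gravitational acceleration (g = GM/r²): m/s²  ✓ matches
  torque (τ = Fr): kg·m²/s²  ✗
  force (F = ma): kg·m/s²  ✗
  work (W = Fd): kg·m²/s²  ✗

Only gravitational acceleration has units m/s².

Answer: gravitational acceleration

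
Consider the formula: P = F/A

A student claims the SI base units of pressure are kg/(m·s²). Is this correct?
Units of each symbol in P = F/A:
  F (force): kg·m/s²
  A (area): m²  → in the denominator, contributes 1/m²

Multiplying the contributions: [kg·m/s²] · [1/m²]
Adding exponents of each base unit: kg: 1, m: -1, s: -2
SI base units of pressure: kg/(m·s²)

The claimed units kg/(m·s²) match the derived units, so the claim is correct.

Answer: Yes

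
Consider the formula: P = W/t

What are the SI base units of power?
Units of each symbol in P = W/t:
  W (work): kg·m²/s²
  t (time): s  → in the denominator, contributes 1/s

Multiplying the contributions: [kg·m²/s²] · [1/s]
Adding exponents of each base unit: kg: 1, m: 2, s: -3
SI base units of power: kg·m²/s³

Answer: kg·m²/s³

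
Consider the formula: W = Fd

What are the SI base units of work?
Units of each symbol in W = Fd:
  F (force): kg·m/s²
  d (displacement): m

Multiplying the contributions: [kg·m/s²] · [m]
Adding exponents of each base unit: kg: 1, m: 2, s: -2
SI base units of work: kg·m²/s²

Answer: kg·m²/s²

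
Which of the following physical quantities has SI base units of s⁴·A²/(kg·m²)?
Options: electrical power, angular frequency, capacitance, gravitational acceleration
Checking the SI base units of each option:
  electrical power (P = IV): kg·m²/s³  ✗
  angular frequency (ω = 2πf): 1/s  ✗
  capacitance (C = Q/V): s⁴·A²/(kg·m²)  ✓ matches
  gravitational acceleration (g = GM/r²): m/s²  ✗

Only capacitance has units s⁴·A²/(kg·m²).

Answer: capacitance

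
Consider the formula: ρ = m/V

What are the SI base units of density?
Units of each symbol in ρ = m/V:
  m (mass): kg
  V (volume): m³  → in the denominator, contributes 1/m³

Multiplying the contributions: [kg] · [1/m³]
Adding exponents of each base unit: kg: 1, m: -3
SI base units of density: kg/m³

Answer: kg/m³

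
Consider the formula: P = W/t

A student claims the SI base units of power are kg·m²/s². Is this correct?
Units of each symbol in P = W/t:
  W (work): kg·m²/s²
  t (time): s  → in the denominator, contributes 1/s

Multiplying the contributions: [kg·m²/s²] · [1/s]
Adding exponents of each base unit: kg: 1, m: 2, s: -3
SI base units of power: kg·m²/s³

The claimed units kg·m²/s² (exponents kg: 1, m: 2, s: -2) do not match the derived units kg·m²/s³ (exponents kg: 1, m: 2, s: -3), so the claim is incorrect.

Answer: No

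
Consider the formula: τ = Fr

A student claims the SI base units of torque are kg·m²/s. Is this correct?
Units of each symbol in τ = Fr:
  F (force): kg·m/s²
  r (lever arm): m

Multiplying the contributions: [kg·m/s²] · [m]
Adding exponents of each base unit: kg: 1, m: 2, s: -2
SI base units of torque: kg·m²/s²

The claimed units kg·m²/s (exponents kg: 1, m: 2, s: -1) do not match the derived units kg·m²/s² (exponents kg: 1, m: 2, s: -2), so the claim is incorrect.

Answer: No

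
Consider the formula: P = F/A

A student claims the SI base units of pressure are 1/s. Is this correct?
Units of each symbol in P = F/A:
  F (force): kg·m/s²
  A (area): m²  → in the denominator, contributes 1/m²

Multiplying the contributions: [kg·m/s²] · [1/m²]
Adding exponents of each base unit: kg: 1, m: -1, s: -2
SI base units of pressure: kg/(m·s²)

The claimed units 1/s (exponents s: -1) do not match the derived units kg/(m·s²) (exponents kg: 1, m: -1, s: -2), so the claim is incorrect.

Answer: No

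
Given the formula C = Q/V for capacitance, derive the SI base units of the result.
Units of each symbol in C = Q/V:
  Q (charge, in coulombs): s·A
  V (voltage, in volts): kg·m²/(s³·A)  → in the denominator, contributes s³·A/(kg·m²)

Multiplying the contributions: [s·A] · [s³·A/(kg·m²)]
Adding exponents of each base unit: kg: -1, m: -2, s: 4, A: 2
SI base units of capacitance: s⁴·A²/(kg·m²)

Answer: s⁴·A²/(kg·m²)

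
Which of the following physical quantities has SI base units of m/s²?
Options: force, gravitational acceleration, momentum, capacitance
Checking the SI base units of each option:
  force (F = ma): kg·m/s²  ✗
  gravitational acceleration (g = GM/r²): m/s²  ✓ matches
  momentum (p = mv): kg·m/s  ✗
  capacitance (C = Q/V): s⁴·A²/(kg·m²)  ✗

Only gravitational acceleration has units m/s².

Answer: gravitational acceleration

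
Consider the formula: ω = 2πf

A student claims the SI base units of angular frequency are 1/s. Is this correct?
Units of each symbol in ω = 2πf:
  f (frequency): 1/s
  The factor 2π is dimensionless.

Multiplying the contributions: [1/s]
Adding exponents of each base unit: s: -1
SI base units of angular frequency: 1/s

The claimed units 1/s match the derived units, so the claim is correct.

Answer: Yes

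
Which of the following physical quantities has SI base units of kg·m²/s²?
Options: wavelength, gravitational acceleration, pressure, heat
Checking the SI base units of each option:
  wavelength (λ = v/f): m  ✗
  gravitational acceleration (g = GM/r²): m/s²  ✗
  pressure (P = F/A): kg/(m·s²)  ✗
  heat (Q = mcΔT): kg·m²/s²  ✓ matches

Only heat has units kg·m²/s².

Answer: heat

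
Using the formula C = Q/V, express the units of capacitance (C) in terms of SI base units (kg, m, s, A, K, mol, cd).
Units of each symbol in C = Q/V:
  Q (charge, in coulombs): s·A
  V (voltage, in volts): kg·m²/(s³·A)  → in the denominator, contributes s³·A/(kg·m²)

Multiplying the contributions: [s·A] · [s³·A/(kg·m²)]
Adding exponents of each base unit: kg: -1, m: -2, s: 4, A: 2
SI base units of capacitance: s⁴·A²/(kg·m²)

Answer: s⁴·A²/(kg·m²)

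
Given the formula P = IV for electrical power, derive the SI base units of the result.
Units of each symbol in P = IV:
  I (current): A
  V (voltage, in volts): kg·m²/(s³·A)

Multiplying the contributions: [A] · [kg·m²/(s³·A)]
Adding exponents of each base unit: kg: 1, m: 2, s: -3
SI base units of electrical power: kg·m²/s³

Answer: kg·m²/s³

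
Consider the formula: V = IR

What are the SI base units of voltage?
Units of each symbol in V = IR:
  I (current): A
  R (resistance, in ohms): kg·m²/(s³·A²)

Multiplying the contributions: [A] · [kg·m²/(s³·A²)]
Adding exponents of each base unit: kg: 1, m: 2, s: -3, A: -1
SI base units of voltage: kg·m²/(s³·A)

Answer: kg·m²/(s³·A)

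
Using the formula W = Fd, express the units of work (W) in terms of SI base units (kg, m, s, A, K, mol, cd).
Units of each symbol in W = Fd:
  F (force): kg·m/s²
  d (displacement): m

Multiplying the contributions: [kg·m/s²] · [m]
Adding exponents of each base unit: kg: 1, m: 2, s: -2
SI base units of work: kg·m²/s²

Answer: kg·m²/s²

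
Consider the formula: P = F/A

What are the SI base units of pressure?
Units of each symbol in P = F/A:
  F (force): kg·m/s²
  A (area): m²  → in the denominator, contributes 1/m²

Multiplying the contributions: [kg·m/s²] · [1/m²]
Adding exponents of each base unit: kg: 1, m: -1, s: -2
SI base units of pressure: kg/(m·s²)

Answer: kg/(m·s²)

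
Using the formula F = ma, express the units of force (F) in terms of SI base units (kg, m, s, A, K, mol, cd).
Units of each symbol in F = ma:
  m (mass): kg
  a (acceleration): m/s²

Multiplying the contributions: [kg] · [m/s²]
Adding exponents of each base unit: kg: 1, m: 1, s: -2
SI base units of force: kg·m/s²

Answer: kg·m/s²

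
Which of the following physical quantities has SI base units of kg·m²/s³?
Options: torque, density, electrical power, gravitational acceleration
Checking the SI base units of each option:
  torque (τ = Fr): kg·m²/s²  ✗
  density (ρ = m/V): kg/m³  ✗
  electrical power (P = IV): kg·m²/s³  ✓ matches
  gravitational acceleration (g = GM/r²): m/s²  ✗

Only electrical power has units kg·m²/s³.

Answer: electrical power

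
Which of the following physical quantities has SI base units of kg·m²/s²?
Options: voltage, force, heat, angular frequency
Checking the SI base units of each option:
  voltage (V = IR): kg·m²/(s³·A)  ✗
  force (F = ma): kg·m/s²  ✗
  heat (Q = mcΔT): kg·m²/s²  ✓ matches
  angular frequency (ω = 2πf): 1/s  ✗

Only heat has units kg·m²/s².

Answer: heat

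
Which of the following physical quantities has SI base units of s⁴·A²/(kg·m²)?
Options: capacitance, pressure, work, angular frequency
Checking the SI base units of each option:
  capacitance (C = Q/V): s⁴·A²/(kg·m²)  ✓ matches
  pressure (P = F/A): kg/(m·s²)  ✗
  work (W = Fd): kg·m²/s²  ✗
  angular frequency (ω = 2πf): 1/s  ✗

Only capacitance has units s⁴·A²/(kg·m²).

Answer: capacitance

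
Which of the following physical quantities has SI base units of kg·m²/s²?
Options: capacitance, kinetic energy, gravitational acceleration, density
Checking the SI base units of each option:
  capacitance (C = Q/V): s⁴·A²/(kg·m²)  ✗
  kinetic energy (E = ½mv²): kg·m²/s²  ✓ matches
  gravitational acceleration (g = GM/r²): m/s²  ✗
  density (ρ = m/V): kg/m³  ✗

Only kinetic energy has units kg·m²/s².

Answer: kinetic energy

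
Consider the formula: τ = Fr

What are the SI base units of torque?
Units of each symbol in τ = Fr:
  F (force): kg·m/s²
  r (lever arm): m

Multiplying the contributions: [kg·m/s²] · [m]
Adding exponents of each base unit: kg: 1, m: 2, s: -2
SI base units of torque: kg·m²/s²

Answer: kg·m²/s²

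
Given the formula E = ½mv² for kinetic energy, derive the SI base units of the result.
Units of each symbol in E = ½mv²:
  m (mass): kg
  v (speed): m/s  → to the power 2, contributes m²/s²
  The factor ½ is dimensionless.

Multiplying the contributions: [kg] · [m²/s²]
Adding exponents of each base unit: kg: 1, m: 2, s: -2
SI base units of kinetic energy: kg·m²/s²

Answer: kg·m²/s²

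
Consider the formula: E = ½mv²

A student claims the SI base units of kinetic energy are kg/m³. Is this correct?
Units of each symbol in E = ½mv²:
  m (mass): kg
  v (speed): m/s  → to the power 2, contributes m²/s²
  The factor ½ is dimensionless.

Multiplying the contributions: [kg] · [m²/s²]
Adding exponents of each base unit: kg: 1, m: 2, s: -2
SI base units of kinetic energy: kg·m²/s²

The claimed units kg/m³ (exponents kg: 1, m: -3) do not match the derived units kg·m²/s² (exponents kg: 1, m: 2, s: -2), so the claim is incorrect.

Answer: No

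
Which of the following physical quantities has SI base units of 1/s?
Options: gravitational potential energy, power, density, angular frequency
Checking the SI base units of each option:
  gravitational potential energy (U = -GMm/r): kg·m²/s²  ✗
  power (P = W/t): kg·m²/s³  ✗
  density (ρ = m/V): kg/m³  ✗
  angular frequency (ω = 2πf): 1/s  ✓ matches

Only angular frequency has units 1/s.

Answer: angular frequency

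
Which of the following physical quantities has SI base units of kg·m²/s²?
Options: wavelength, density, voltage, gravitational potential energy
Checking the SI base units of each option:
  wavelength (λ = v/f): m  ✗
  density (ρ = m/V): kg/m³  ✗
  voltage (V = IR): kg·m²/(s³·A)  ✗
  gravitational potential energy (U = -GMm/r): kg·m²/s²  ✓ matches

Only gravitational potential energy has units kg·m²/s².

Answer: gravitational potential energy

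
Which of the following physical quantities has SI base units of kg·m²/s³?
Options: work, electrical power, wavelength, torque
Checking the SI base units of each option:
  work (W = Fd): kg·m²/s²  ✗
  electrical power (P = IV): kg·m²/s³  ✓ matches
  wavelength (λ = v/f): m  ✗
  torque (τ = Fr): kg·m²/s²  ✗

Only electrical power has units kg·m²/s³.

Answer: electrical power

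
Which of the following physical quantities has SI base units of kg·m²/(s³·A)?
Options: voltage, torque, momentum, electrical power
Checking the SI base units of each option:
  voltage (V = IR): kg·m²/(s³·A)  ✓ matches
  torque (τ = Fr): kg·m²/s²  ✗
  momentum (p = mv): kg·m/s  ✗
  electrical power (P = IV): kg·m²/s³  ✗

Only voltage has units kg·m²/(s³·A).

Answer: voltage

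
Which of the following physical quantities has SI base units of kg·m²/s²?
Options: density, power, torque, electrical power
Checking the SI base units of each option:
  density (ρ = m/V): kg/m³  ✗
  power (P = W/t): kg·m²/s³  ✗
  torque (τ = Fr): kg·m²/s²  ✓ matches
  electrical power (P = IV): kg·m²/s³  ✗

Only torque has units kg·m²/s².

Answer: torque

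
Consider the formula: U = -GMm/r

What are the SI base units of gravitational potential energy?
Units of each symbol in U = -GMm/r:
  G (gravitational constant): m³/(kg·s²)
  M (mass): kg
  m (mass): kg
  r (distance): m  → in the denominator, contributes 1/m
  The minus sign does not affect the units.

Multiplying the contributions: [m³/(kg·s²)] · [kg] · [kg] · [1/m]
Adding exponents of each base unit: kg: 1, m: 2, s: -2
SI base units of gravitational potential energy: kg·m²/s²

Answer: kg·m²/s²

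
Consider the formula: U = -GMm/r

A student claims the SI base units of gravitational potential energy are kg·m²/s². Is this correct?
Units of each symbol in U = -GMm/r:
  G (gravitational constant): m³/(kg·s²)
  M (mass): kg
  m (mass): kg
  r (distance): m  → in the denominator, contributes 1/m
  The minus sign does not affect the units.

Multiplying the contributions: [m³/(kg·s²)] · [kg] · [kg] · [1/m]
Adding exponents of each base unit: kg: 1, m: 2, s: -2
SI base units of gravitational potential energy: kg·m²/s²

The claimed units kg·m²/s² match the derived units, so the claim is correct.

Answer: Yes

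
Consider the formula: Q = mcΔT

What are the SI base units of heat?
Units of each symbol in Q = mcΔT:
  m (mass): kg
  c (specific heat capacity, in J/(kg·K)): m²/(s²·K)
  ΔT (temperature change): K

Multiplying the contributions: [kg] · [m²/(s²·K)] · [K]
Adding exponents of each base unit: kg: 1, m: 2, s: -2
SI base units of heat: kg·m²/s²

Answer: kg·m²/s²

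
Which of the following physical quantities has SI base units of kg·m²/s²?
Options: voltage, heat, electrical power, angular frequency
Checking the SI base units of each option:
  voltage (V = IR): kg·m²/(s³·A)  ✗
  heat (Q = mcΔT): kg·m²/s²  ✓ matches
  electrical power (P = IV): kg·m²/s³  ✗
  angular frequency (ω = 2πf): 1/s  ✗

Only heat has units kg·m²/s².

Answer: heat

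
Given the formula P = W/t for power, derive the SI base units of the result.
Units of each symbol in P = W/t:
  W (work): kg·m²/s²
  t (time): s  → in the denominator, contributes 1/s

Multiplying the contributions: [kg·m²/s²] · [1/s]
Adding exponents of each base unit: kg: 1, m: 2, s: -3
SI base units of power: kg·m²/s³

Answer: kg·m²/s³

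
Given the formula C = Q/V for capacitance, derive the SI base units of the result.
Units of each symbol in C = Q/V:
  Q (charge, in coulombs): s·A
  V (voltage, in volts): kg·m²/(s³·A)  → in the denominator, contributes s³·A/(kg·m²)

Multiplying the contributions: [s·A] · [s³·A/(kg·m²)]
Adding exponents of each base unit: kg: -1, m: -2, s: 4, A: 2
SI base units of capacitance: s⁴·A²/(kg·m²)

Answer: s⁴·A²/(kg·m²)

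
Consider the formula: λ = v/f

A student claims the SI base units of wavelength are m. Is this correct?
Units of each symbol in λ = v/f:
  v (wave speed): m/s
  f (frequency): 1/s  → in the denominator, contributes s

Multiplying the contributions: [m/s] · [s]
Adding exponents of each base unit: m: 1
SI base units of wavelength: m

The claimed units m match the derived units, so the claim is correct.

Answer: Yes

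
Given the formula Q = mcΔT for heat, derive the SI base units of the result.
Units of each symbol in Q = mcΔT:
  m (mass): kg
  c (specific heat capacity, in J/(kg·K)): m²/(s²·K)
  ΔT (temperature change): K

Multiplying the contributions: [kg] · [m²/(s²·K)] · [K]
Adding exponents of each base unit: kg: 1, m: 2, s: -2
SI base units of heat: kg·m²/s²

Answer: kg·m²/s²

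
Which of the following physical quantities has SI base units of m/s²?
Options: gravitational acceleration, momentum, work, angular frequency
Checking the SI base units of each option:
  gravitational acceleration (g = GM/r²): m/s²  ✓ matches
  momentum (p = mv): kg·m/s  ✗
  work (W = Fd): kg·m²/s²  ✗
  angular frequency (ω = 2πf): 1/s  ✗

Only gravitational acceleration has units m/s².

Answer: gravitational acceleration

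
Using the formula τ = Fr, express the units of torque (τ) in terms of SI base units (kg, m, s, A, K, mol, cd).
Units of each symbol in τ = Fr:
  F (force): kg·m/s²
  r (lever arm): m

Multiplying the contributions: [kg·m/s²] · [m]
Adding exponents of each base unit: kg: 1, m: 2, s: -2
SI base units of torque: kg·m²/s²

Answer: kg·m²/s²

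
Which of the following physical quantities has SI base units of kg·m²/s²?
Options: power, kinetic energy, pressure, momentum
Checking the SI base units of each option:
  power (P = W/t): kg·m²/s³  ✗
  kinetic energy (E = ½mv²): kg·m²/s²  ✓ matches
  pressure (P = F/A): kg/(m·s²)  ✗
  momentum (p = mv): kg·m/s  ✗

Only kinetic energy has units kg·m²/s².

Answer: kinetic energy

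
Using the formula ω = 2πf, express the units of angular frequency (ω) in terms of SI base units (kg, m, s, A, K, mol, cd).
Units of each symbol in ω = 2πf:
  f (frequency): 1/s
  The factor 2π is dimensionless.

Multiplying the contributions: [1/s]
Adding exponents of each base unit: s: -1
SI base units of angular frequency: 1/s

Answer: 1/s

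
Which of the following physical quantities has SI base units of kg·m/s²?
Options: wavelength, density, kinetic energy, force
Checking the SI base units of each option:
  wavelength (λ = v/f): m  ✗
  density (ρ = m/V): kg/m³  ✗
  kinetic energy (E = ½mv²): kg·m²/s²  ✗
  force (F = ma): kg·m/s²  ✓ matches

Only force has units kg·m/s².

Answer: force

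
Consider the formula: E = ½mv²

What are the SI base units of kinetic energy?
Units of each symbol in E = ½mv²:
  m (mass): kg
  v (speed): m/s  → to the power 2, contributes m²/s²
  The factor ½ is dimensionless.

Multiplying the contributions: [kg] · [m²/s²]
Adding exponents of each base unit: kg: 1, m: 2, s: -2
SI base units of kinetic energy: kg·m²/s²

Answer: kg·m²/s²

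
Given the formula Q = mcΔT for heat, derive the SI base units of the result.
Units of each symbol in Q = mcΔT:
  m (mass): kg
  c (specific heat capacity, in J/(kg·K)): m²/(s²·K)
  ΔT (temperature change): K

Multiplying the contributions: [kg] · [m²/(s²·K)] · [K]
Adding exponents of each base unit: kg: 1, m: 2, s: -2
SI base units of heat: kg·m²/s²

Answer: kg·m²/s²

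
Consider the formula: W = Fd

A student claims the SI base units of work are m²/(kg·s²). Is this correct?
Units of each symbol in W = Fd:
  F (force): kg·m/s²
  d (displacement): m

Multiplying the contributions: [kg·m/s²] · [m]
Adding exponents of each base unit: kg: 1, m: 2, s: -2
SI base units of work: kg·m²/s²

The claimed units m²/(kg·s²) (exponents kg: -1, m: 2, s: -2) do not match the derived units kg·m²/s² (exponents kg: 1, m: 2, s: -2), so the claim is incorrect.

Answer: No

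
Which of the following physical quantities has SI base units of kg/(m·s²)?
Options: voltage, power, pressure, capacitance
Checking the SI base units of each option:
  voltage (V = IR): kg·m²/(s³·A)  ✗
  power (P = W/t): kg·m²/s³  ✗
  pressure (P = F/A): kg/(m·s²)  ✓ matches
  capacitance (C = Q/V): s⁴·A²/(kg·m²)  ✗

Only pressure has units kg/(m·s²).

Answer: pressure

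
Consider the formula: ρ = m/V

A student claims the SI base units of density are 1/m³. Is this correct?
Units of each symbol in ρ = m/V:
  m (mass): kg
  V (volume): m³  → in the denominator, contributes 1/m³

Multiplying the contributions: [kg] · [1/m³]
Adding exponents of each base unit: kg: 1, m: -3
SI base units of density: kg/m³

The claimed units 1/m³ (exponents m: -3) do not match the derived units kg/m³ (exponents kg: 1, m: -3), so the claim is incorrect.

Answer: No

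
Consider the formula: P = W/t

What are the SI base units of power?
Units of each symbol in P = W/t:
  W (work): kg·m²/s²
  t (time): s  → in the denominator, contributes 1/s

Multiplying the contributions: [kg·m²/s²] · [1/s]
Adding exponents of each base unit: kg: 1, m: 2, s: -3
SI base units of power: kg·m²/s³

Answer: kg·m²/s³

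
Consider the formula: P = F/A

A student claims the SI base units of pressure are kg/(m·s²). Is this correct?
Units of each symbol in P = F/A:
  F (force): kg·m/s²
  A (area): m²  → in the denominator, contributes 1/m²

Multiplying the contributions: [kg·m/s²] · [1/m²]
Adding exponents of each base unit: kg: 1, m: -1, s: -2
SI base units of pressure: kg/(m·s²)

The claimed units kg/(m·s²) match the derived units, so the claim is correct.

Answer: Yes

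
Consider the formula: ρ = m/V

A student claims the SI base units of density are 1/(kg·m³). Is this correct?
Units of each symbol in ρ = m/V:
  m (mass): kg
  V (volume): m³  → in the denominator, contributes 1/m³

Multiplying the contributions: [kg] · [1/m³]
Adding exponents of each base unit: kg: 1, m: -3
SI base units of density: kg/m³

The claimed units 1/(kg·m³) (exponents kg: -1, m: -3) do not match the derived units kg/m³ (exponents kg: 1, m: -3), so the claim is incorrect.

Answer: No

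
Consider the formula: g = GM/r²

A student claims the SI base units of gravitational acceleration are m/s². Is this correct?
Units of each symbol in g = GM/r²:
  G (gravitational constant): m³/(kg·s²)
  M (mass): kg
  r (distance): m  → to the power 2 in the denominator, contributes 1/m²

Multiplying the contributions: [m³/(kg·s²)] · [kg] · [1/m²]
Adding exponents of each base unit: m: 1, s: -2
SI base units of gravitational acceleration: m/s²

The claimed units m/s² match the derived units, so the claim is correct.

Answer: Yes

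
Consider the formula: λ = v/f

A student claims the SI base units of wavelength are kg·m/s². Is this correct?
Units of each symbol in λ = v/f:
  v (wave speed): m/s
  f (frequency): 1/s  → in the denominator, contributes s

Multiplying the contributions: [m/s] · [s]
Adding exponents of each base unit: m: 1
SI base units of wavelength: m

The claimed units kg·m/s² (exponents kg: 1, m: 1, s: -2) do not match the derived units m (exponents m: 1), so the claim is incorrect.

Answer: No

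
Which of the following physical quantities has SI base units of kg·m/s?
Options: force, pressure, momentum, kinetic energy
Checking the SI base units of each option:
  force (F = ma): kg·m/s²  ✗
  pressure (P = F/A): kg/(m·s²)  ✗
  momentum (p = mv): kg·m/s  ✓ matches
  kinetic energy (E = ½mv²): kg·m²/s²  ✗

Only momentum has units kg·m/s.

Answer: momentum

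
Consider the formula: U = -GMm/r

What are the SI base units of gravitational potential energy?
Units of each symbol in U = -GMm/r:
  G (gravitational constant): m³/(kg·s²)
  M (mass): kg
  m (mass): kg
  r (distance): m  → in the denominator, contributes 1/m
  The minus sign does not affect the units.

Multiplying the contributions: [m³/(kg·s²)] · [kg] · [kg] · [1/m]
Adding exponents of each base unit: kg: 1, m: 2, s: -2
SI base units of gravitational potential energy: kg·m²/s²

Answer: kg·m²/s²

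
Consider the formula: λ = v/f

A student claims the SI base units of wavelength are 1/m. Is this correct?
Units of each symbol in λ = v/f:
  v (wave speed): m/s
  f (frequency): 1/s  → in the denominator, contributes s

Multiplying the contributions: [m/s] · [s]
Adding exponents of each base unit: m: 1
SI base units of wavelength: m

The claimed units 1/m (exponents m: -1) do not match the derived units m (exponents m: 1), so the claim is incorrect.

Answer: No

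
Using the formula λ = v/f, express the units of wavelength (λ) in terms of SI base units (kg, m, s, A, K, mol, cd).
Units of each symbol in λ = v/f:
  v (wave speed): m/s
  f (frequency): 1/s  → in the denominator, contributes s

Multiplying the contributions: [m/s] · [s]
Adding exponents of each base unit: m: 1
SI base units of wavelength: m

Answer: m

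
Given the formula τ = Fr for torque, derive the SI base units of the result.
Units of each symbol in τ = Fr:
  F (force): kg·m/s²
  r (lever arm): m

Multiplying the contributions: [kg·m/s²] · [m]
Adding exponents of each base unit: kg: 1, m: 2, s: -2
SI base units of torque: kg·m²/s²

Answer: kg·m²/s²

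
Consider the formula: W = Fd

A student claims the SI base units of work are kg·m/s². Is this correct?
Units of each symbol in W = Fd:
  F (force): kg·m/s²
  d (displacement): m

Multiplying the contributions: [kg·m/s²] · [m]
Adding exponents of each base unit: kg: 1, m: 2, s: -2
SI base units of work: kg·m²/s²

The claimed units kg·m/s² (exponents kg: 1, m: 1, s: -2) do not match the derived units kg·m²/s² (exponents kg: 1, m: 2, s: -2), so the claim is incorrect.

Answer: No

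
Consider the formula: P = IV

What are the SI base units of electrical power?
Units of each symbol in P = IV:
  I (current): A
  V (voltage, in volts): kg·m²/(s³·A)

Multiplying the contributions: [A] · [kg·m²/(s³·A)]
Adding exponents of each base unit: kg: 1, m: 2, s: -3
SI base units of electrical power: kg·m²/s³

Answer: kg·m²/s³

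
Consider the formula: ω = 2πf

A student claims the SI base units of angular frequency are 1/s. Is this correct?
Units of each symbol in ω = 2πf:
  f (frequency): 1/s
  The factor 2π is dimensionless.

Multiplying the contributions: [1/s]
Adding exponents of each base unit: s: -1
SI base units of angular frequency: 1/s

The claimed units 1/s match the derived units, so the claim is correct.

Answer: Yes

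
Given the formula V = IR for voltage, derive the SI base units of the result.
Units of each symbol in V = IR:
  I (current): A
  R (resistance, in ohms): kg·m²/(s³·A²)

Multiplying the contributions: [A] · [kg·m²/(s³·A²)]
Adding exponents of each base unit: kg: 1, m: 2, s: -3, A: -1
SI base units of voltage: kg·m²/(s³·A)

Answer: kg·m²/(s³·A)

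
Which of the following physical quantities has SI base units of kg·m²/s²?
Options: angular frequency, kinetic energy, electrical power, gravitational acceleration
Checking the SI base units of each option:
  angular frequency (ω = 2πf): 1/s  ✗
  kinetic energy (E = ½mv²): kg·m²/s²  ✓ matches
  electrical power (P = IV): kg·m²/s³  ✗
  gravitational acceleration (g = GM/r²): m/s²  ✗

Only kinetic energy has units kg·m²/s².

Answer: kinetic energy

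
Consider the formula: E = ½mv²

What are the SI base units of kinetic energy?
Units of each symbol in E = ½mv²:
  m (mass): kg
  v (speed): m/s  → to the power 2, contributes m²/s²
  The factor ½ is dimensionless.

Multiplying the contributions: [kg] · [m²/s²]
Adding exponents of each base unit: kg: 1, m: 2, s: -2
SI base units of kinetic energy: kg·m²/s²

Answer: kg·m²/s²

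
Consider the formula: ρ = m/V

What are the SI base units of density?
Units of each symbol in ρ = m/V:
  m (mass): kg
  V (volume): m³  → in the denominator, contributes 1/m³

Multiplying the contributions: [kg] · [1/m³]
Adding exponents of each base unit: kg: 1, m: -3
SI base units of density: kg/m³

Answer: kg/m³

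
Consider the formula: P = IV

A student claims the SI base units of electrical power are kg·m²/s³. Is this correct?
Units of each symbol in P = IV:
  I (current): A
  V (voltage, in volts): kg·m²/(s³·A)

Multiplying the contributions: [A] · [kg·m²/(s³·A)]
Adding exponents of each base unit: kg: 1, m: 2, s: -3
SI base units of electrical power: kg·m²/s³

The claimed units kg·m²/s³ match the derived units, so the claim is correct.

Answer: Yes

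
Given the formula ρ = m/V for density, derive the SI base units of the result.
Units of each symbol in ρ = m/V:
  m (mass): kg
  V (volume): m³  → in the denominator, contributes 1/m³

Multiplying the contributions: [kg] · [1/m³]
Adding exponents of each base unit: kg: 1, m: -3
SI base units of density: kg/m³

Answer: kg/m³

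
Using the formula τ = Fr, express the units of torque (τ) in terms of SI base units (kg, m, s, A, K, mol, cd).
Units of each symbol in τ = Fr:
  F (force): kg·m/s²
  r (lever arm): m

Multiplying the contributions: [kg·m/s²] · [m]
Adding exponents of each base unit: kg: 1, m: 2, s: -2
SI base units of torque: kg·m²/s²

Answer: kg·m²/s²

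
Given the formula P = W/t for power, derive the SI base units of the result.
Units of each symbol in P = W/t:
  W (work): kg·m²/s²
  t (time): s  → in the denominator, contributes 1/s

Multiplying the contributions: [kg·m²/s²] · [1/s]
Adding exponents of each base unit: kg: 1, m: 2, s: -3
SI base units of power: kg·m²/s³

Answer: kg·m²/s³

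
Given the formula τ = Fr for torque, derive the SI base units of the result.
Units of each symbol in τ = Fr:
  F (force): kg·m/s²
  r (lever arm): m

Multiplying the contributions: [kg·m/s²] · [m]
Adding exponents of each base unit: kg: 1, m: 2, s: -2
SI base units of torque: kg·m²/s²

Answer: kg·m²/s²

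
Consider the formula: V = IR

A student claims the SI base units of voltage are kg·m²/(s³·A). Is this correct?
Units of each symbol in V = IR:
  I (current): A
  R (resistance, in ohms): kg·m²/(s³·A²)

Multiplying the contributions: [A] · [kg·m²/(s³·A²)]
Adding exponents of each base unit: kg: 1, m: 2, s: -3, A: -1
SI base units of voltage: kg·m²/(s³·A)

The claimed units kg·m²/(s³·A) match the derived units, so the claim is correct.

Answer: Yes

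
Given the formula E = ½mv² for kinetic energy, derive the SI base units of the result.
Units of each symbol in E = ½mv²:
  m (mass): kg
  v (speed): m/s  → to the power 2, contributes m²/s²
  The factor ½ is dimensionless.

Multiplying the contributions: [kg] · [m²/s²]
Adding exponents of each base unit: kg: 1, m: 2, s: -2
SI base units of kinetic energy: kg·m²/s²

Answer: kg·m²/s²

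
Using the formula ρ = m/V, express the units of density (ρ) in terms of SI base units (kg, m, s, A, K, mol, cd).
Units of each symbol in ρ = m/V:
  m (mass): kg
  V (volume): m³  → in the denominator, contributes 1/m³

Multiplying the contributions: [kg] · [1/m³]
Adding exponents of each base unit: kg: 1, m: -3
SI base units of density: kg/m³

Answer: kg/m³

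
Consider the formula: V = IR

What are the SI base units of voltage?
Units of each symbol in V = IR:
  I (current): A
  R (resistance, in ohms): kg·m²/(s³·A²)

Multiplying the contributions: [A] · [kg·m²/(s³·A²)]
Adding exponents of each base unit: kg: 1, m: 2, s: -3, A: -1
SI base units of voltage: kg·m²/(s³·A)

Answer: kg·m²/(s³·A)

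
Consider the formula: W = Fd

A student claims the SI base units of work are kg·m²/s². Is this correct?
Units of each symbol in W = Fd:
  F (force): kg·m/s²
  d (displacement): m

Multiplying the contributions: [kg·m/s²] · [m]
Adding exponents of each base unit: kg: 1, m: 2, s: -2
SI base units of work: kg·m²/s²

The claimed units kg·m²/s² match the derived units, so the claim is correct.

Answer: Yes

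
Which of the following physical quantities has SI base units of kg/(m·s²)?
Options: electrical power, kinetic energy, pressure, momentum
Checking the SI base units of each option:
  electrical power (P = IV): kg·m²/s³  ✗
  kinetic energy (E = ½mv²): kg·m²/s²  ✗
  pressure (P = F/A): kg/(m·s²)  ✓ matches
  momentum (p = mv): kg·m/s  ✗

Only pressure has units kg/(m·s²).

Answer: pressure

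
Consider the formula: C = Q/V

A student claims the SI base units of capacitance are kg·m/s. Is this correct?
Units of each symbol in C = Q/V:
  Q (charge, in coulombs): s·A
  V (voltage, in volts): kg·m²/(s³·A)  → in the denominator, contributes s³·A/(kg·m²)

Multiplying the contributions: [s·A] · [s³·A/(kg·m²)]
Adding exponents of each base unit: kg: -1, m: -2, s: 4, A: 2
SI base units of capacitance: s⁴·A²/(kg·m²)

The claimed units kg·m/s (exponents kg: 1, m: 1, s: -1) do not match the derived units s⁴·A²/(kg·m²) (exponents kg: -1, m: -2, s: 4, A: 2), so the claim is incorrect.

Answer: No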